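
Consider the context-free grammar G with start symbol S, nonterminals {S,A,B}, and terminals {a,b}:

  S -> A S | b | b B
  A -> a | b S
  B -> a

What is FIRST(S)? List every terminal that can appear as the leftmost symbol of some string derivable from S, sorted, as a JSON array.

Compute FIRST by fixpoint:
iter 1:
  A via A→a: +{a}
  A via A→b S: +{b}
  B via B→a: +{a}
  S via S→A S: +{a,b}
  FIRST[S]={a,b}  FIRST[A]={a,b}  FIRST[B]={a}
iter 2: done
  FIRST[S]={a,b}  FIRST[A]={a,b}  FIRST[B]={a}

FIRST(S) = ["a", "b"]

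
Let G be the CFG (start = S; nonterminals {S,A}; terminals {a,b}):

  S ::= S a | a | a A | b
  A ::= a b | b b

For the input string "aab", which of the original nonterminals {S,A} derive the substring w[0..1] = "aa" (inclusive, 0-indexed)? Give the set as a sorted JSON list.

Convert to CNF:
  S -> S T0 | T0 A | a | b
  A -> T0 T1 | T1 T1
  T0 -> a
  T1 -> b

CYK table (by increasing span) (cells [i..j] with 0 ≤ i ≤ j ≤ 1 only):
  [0..0]={S,T0}  "a"  orig:{S}
  [1..1]={S,T0}  "a"  orig:{S}
  [0..1]={S}  "aa"

Original NTs in T[0,1] deriving "aa": ["S"]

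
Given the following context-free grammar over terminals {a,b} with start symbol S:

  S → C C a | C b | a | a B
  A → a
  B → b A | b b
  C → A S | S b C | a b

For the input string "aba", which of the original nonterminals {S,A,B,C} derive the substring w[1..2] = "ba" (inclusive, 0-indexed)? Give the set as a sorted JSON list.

Convert to CNF:
  S -> C T0 | C X3 | T1 B | a
  A -> a
  B -> T0 A | T0 T0
  C -> A S | S X2 | T1 T0
  T0 -> b
  T1 -> a
  X2 -> T0 C
  X3 -> C T1

CYK table (by increasing span) — only the sub-triangle for w[1..2]:
  cell(1,1) b: {T0}  orig:{}
  cell(2,2) a: {A,S,T1}  orig:{A,S}
  cell(1,2) ba: {B}

Original NTs in T[1,2] deriving "ba": ["B"]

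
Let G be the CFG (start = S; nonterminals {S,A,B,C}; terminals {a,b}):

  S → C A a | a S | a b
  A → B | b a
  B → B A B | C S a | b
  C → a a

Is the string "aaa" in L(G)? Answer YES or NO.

Convert to CNF:
  S -> C X6 | T0 S | T0 T1
  A -> B X2 | C X3 | T1 T0 | b
  B -> B X4 | C X5 | b
  C -> T0 T0
  T0 -> a
  T1 -> b
  X2 -> A B
  X3 -> S T0
  X4 -> A B
  X5 -> S T0
  X6 -> A T0

Fill CYK table bottom-up:
  cell(0,0) a: {T0}  orig:{}
  cell(1,1) a: {T0}  orig:{}
  cell(2,2) a: {T0}  orig:{}
  cell(0,1) aa: {C}
  cell(1,2) aa: {C}
  cell(0,2) aaa: ∅

S ∉ T[0,2] ⇒ NO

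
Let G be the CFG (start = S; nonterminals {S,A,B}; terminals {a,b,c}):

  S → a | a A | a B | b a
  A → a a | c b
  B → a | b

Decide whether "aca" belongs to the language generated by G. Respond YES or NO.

Convert to CNF:
  S -> T0 A | T0 B | T2 T0 | a
  A -> T0 T0 | T1 T2
  B -> a | b
  T0 -> a
  T1 -> c
  T2 -> b

CYK table (by increasing span):
  [0..0]={B,S,T0}  "a"  orig:{B,S}
  [1..1]={T1}  "c"  orig:{}
  [2..2]={B,S,T0}  "a"  orig:{B,S}
  [0..1]=∅  "ac"
  [1..2]=∅  "ca"
  [0..2]=∅  "aca"

S ∉ T[0,2] ⇒ NO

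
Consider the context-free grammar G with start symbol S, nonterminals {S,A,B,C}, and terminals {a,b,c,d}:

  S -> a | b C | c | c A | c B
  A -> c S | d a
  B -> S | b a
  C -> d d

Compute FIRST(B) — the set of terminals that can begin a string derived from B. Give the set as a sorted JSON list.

FIRST sets, iterate to fixpoint:
pass 1:
  A via A→c S: +{c}
  A via A→d a: +{d}
  B via B→b a: +{b}
  C via C→d d: +{d}
  S via S→a: +{a}
  S via S→b C: +{b}
  S via S→c: +{c}
  S: {a,b,c}  A: {c,d}  B: {b}  C: {d}
pass 2:
  B via B→S: +{a,c}
  S: {a,b,c}  A: {c,d}  B: {a,b,c}  C: {d}
pass 3: — fixpoint
  S: {a,b,c}  A: {c,d}  B: {a,b,c}  C: {d}

FIRST(B) = ["a", "b", "c"]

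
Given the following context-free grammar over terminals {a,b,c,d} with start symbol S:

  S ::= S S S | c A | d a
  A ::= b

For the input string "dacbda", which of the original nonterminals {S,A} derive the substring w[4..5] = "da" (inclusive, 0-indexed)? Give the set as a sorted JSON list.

CNF form of G:
  S -> S X3 | T0 A | T1 T2
  A -> b
  T0 -> c
  T1 -> d
  T2 -> a
  X3 -> S S

Fill CYK table bottom-up (cells [i..j] with 4 ≤ i ≤ j ≤ 5 only):
  cell(4,4) d: {T1}  orig:{}
  cell(5,5) a: {T2}  orig:{}
  cell(4,5) da: {S}

Original NTs in T[4,5] deriving "da": ["S"]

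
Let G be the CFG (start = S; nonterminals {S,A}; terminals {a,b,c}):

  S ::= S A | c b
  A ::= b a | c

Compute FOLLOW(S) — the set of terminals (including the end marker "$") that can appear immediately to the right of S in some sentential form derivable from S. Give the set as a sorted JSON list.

FIRST iteration:
iter 1:
  A via A→b a: +{b}
  A via A→c: +{c}
  S via S→c b: +{c}
  S: {c}  A: {b,c}
iter 2: (stable)
  S: {c}  A: {b,c}

FOLLOW sets:
initialize: $ ∈ FOLLOW(S)
round 1:
  S→S A: FOLLOW(S) ⊇ FIRST(A) = {b,c}; new: +{b,c}
  S→S A: FOLLOW(A) ⊇ FOLLOW(S) ⊇ {$,b,c}; new: +{$,b,c}
  S: {$,b,c}  A: {$,b,c}
round 2: done
  S: {$,b,c}  A: {$,b,c}

FOLLOW(S) = ["$", "b", "c"]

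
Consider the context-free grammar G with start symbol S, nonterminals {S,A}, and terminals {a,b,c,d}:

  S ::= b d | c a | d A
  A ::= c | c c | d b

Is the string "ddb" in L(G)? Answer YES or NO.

Convert to CNF:
  S -> T0 T3 | T1 A | T2 T1
  A -> T0 T0 | T1 T2 | c
  T0 -> c
  T1 -> d
  T2 -> b
  T3 -> a

CYK table (by increasing span):
  T[0,0] 'd' = {T1}  orig:{}
  T[1,1] 'd' = {T1}  orig:{}
  T[2,2] 'b' = {T2}  orig:{}
  T[0,1] 'dd' = ∅
  T[1,2] 'db' = {A}
  T[0,2] 'ddb' = {S}

S ∈ T[0,2] ⇒ YES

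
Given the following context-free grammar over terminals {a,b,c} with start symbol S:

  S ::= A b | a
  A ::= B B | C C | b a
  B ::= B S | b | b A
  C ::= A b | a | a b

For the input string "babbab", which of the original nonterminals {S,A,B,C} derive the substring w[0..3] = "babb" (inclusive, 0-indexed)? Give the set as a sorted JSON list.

Convert to CNF:
  S -> A T0 | a
  A -> B B | C C | T0 T1
  B -> B S | T0 A | b
  C -> A T0 | T1 T0 | a
  T0 -> b
  T1 -> a

CYK table (by increasing span) — only the sub-triangle for w[0..3]:
  cell(0,0) b: {B,T0}  orig:{B}
  cell(1,1) a: {C,S,T1}  orig:{C,S}
  cell(2,2) b: {B,T0}  orig:{B}
  cell(3,3) b: {B,T0}  orig:{B}
  cell(0,1) ba: {A,B}
  cell(1,2) ab: {C}
  cell(2,3) bb: {A}
  cell(0,2) bab: {A,C,S}
  cell(1,3) abb: ∅
  cell(0,3) babb: {C,S}

Original NTs in T[0,3] deriving "babb": ["C", "S"]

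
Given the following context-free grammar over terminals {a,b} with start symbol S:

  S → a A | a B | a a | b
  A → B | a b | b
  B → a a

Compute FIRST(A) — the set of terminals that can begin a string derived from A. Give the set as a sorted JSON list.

Compute FIRST by fixpoint:
[1]
  A via A→a b: +{a}
  A via A→b: +{b}
  B via B→a a: +{a}
  S via S→a A: +{a}
  S via S→b: +{b}
  FIRST[S]={a,b}  FIRST[A]={a,b}  FIRST[B]={a}
[2] (no change)
  FIRST[S]={a,b}  FIRST[A]={a,b}  FIRST[B]={a}

FIRST(A) = ["a", "b"]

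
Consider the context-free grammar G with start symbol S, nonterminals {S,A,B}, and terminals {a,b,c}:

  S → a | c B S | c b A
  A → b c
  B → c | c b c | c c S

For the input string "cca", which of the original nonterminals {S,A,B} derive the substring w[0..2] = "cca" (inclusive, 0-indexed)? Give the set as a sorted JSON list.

Convert to CNF:
  S -> T1 X4 | T1 X5 | a
  A -> T0 T1
  B -> T1 X2 | T1 X3 | c
  T0 -> b
  T1 -> c
  X2 -> T0 T1
  X3 -> T1 S
  X4 -> B S
  X5 -> T0 A

CYK table (by increasing span) (cells [i..j] with 0 ≤ i ≤ j ≤ 2 only):
  [0..0]={B,T1}  "c"  orig:{B}
  [1..1]={B,T1}  "c"  orig:{B}
  [2..2]={S}  "a"
  [0..1]=∅  "cc"
  [1..2]={X3,X4}  "ca"  orig:{}
  [0..2]={B,S}  "cca"

Original NTs in T[0,2] deriving "cca": ["B", "S"]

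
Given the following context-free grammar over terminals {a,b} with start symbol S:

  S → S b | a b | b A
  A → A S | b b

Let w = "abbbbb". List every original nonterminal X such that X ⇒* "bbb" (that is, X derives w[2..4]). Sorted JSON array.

CNF form of G:
  S -> S T0 | T0 A | T1 T0
  A -> A S | T0 T0
  T0 -> b
  T1 -> a

CYK table (by increasing span) — only the sub-triangle for w[2..4]:
  [2..2]={T0}  "b"  orig:{}
  [3..3]={T0}  "b"  orig:{}
  [4..4]={T0}  "b"  orig:{}
  [2..3]={A}  "bb"
  [3..4]={A}  "bb"
  [2..4]={S}  "bbb"

Original NTs in T[2,4] deriving "bbb": ["S"]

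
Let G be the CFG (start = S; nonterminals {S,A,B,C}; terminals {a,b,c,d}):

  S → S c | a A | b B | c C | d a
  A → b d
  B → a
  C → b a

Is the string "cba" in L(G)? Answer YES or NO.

CNF form of G:
  S -> S T3 | T0 B | T1 T2 | T2 A | T3 C
  A -> T0 T1
  B -> a
  C -> T0 T2
  T0 -> b
  T1 -> d
  T2 -> a
  T3 -> c

CYK table (by increasing span):
  [0..0]={T3}  "c"  orig:{}
  [1..1]={T0}  "b"  orig:{}
  [2..2]={B,T2}  "a"  orig:{B}
  [0..1]=∅  "cb"
  [1..2]={C,S}  "ba"
  [0..2]={S}  "cba"

S ∈ T[0,2] ⇒ YES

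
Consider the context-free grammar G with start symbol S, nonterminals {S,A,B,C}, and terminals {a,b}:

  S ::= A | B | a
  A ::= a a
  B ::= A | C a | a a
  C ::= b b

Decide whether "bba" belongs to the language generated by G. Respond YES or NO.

Convert to CNF:
  S -> C T0 | T0 T0 | a
  A -> T0 T0
  B -> C T0 | T0 T0
  C -> T1 T1
  T0 -> a
  T1 -> b

CYK table (by increasing span):
  [0..0]={T1}  "b"  orig:{}
  [1..1]={T1}  "b"  orig:{}
  [2..2]={S,T0}  "a"  orig:{S}
  [0..1]={C}  "bb"
  [1..2]=∅  "ba"
  [0..2]={B,S}  "bba"

S ∈ T[0,2] ⇒ YES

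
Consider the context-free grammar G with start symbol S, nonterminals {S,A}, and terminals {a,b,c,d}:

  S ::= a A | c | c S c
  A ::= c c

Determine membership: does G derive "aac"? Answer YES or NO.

CNF form of G:
  S -> T0 X2 | T1 A | c
  A -> T0 T0
  T0 -> c
  T1 -> a
  X2 -> S T0

Fill CYK table bottom-up:
  [0..0]={T1}  "a"  orig:{}
  [1..1]={T1}  "a"  orig:{}
  [2..2]={S,T0}  "c"  orig:{S}
  [0..1]=∅  "aa"
  [1..2]=∅  "ac"
  [0..2]=∅  "aac"

S ∉ T[0,2] ⇒ NO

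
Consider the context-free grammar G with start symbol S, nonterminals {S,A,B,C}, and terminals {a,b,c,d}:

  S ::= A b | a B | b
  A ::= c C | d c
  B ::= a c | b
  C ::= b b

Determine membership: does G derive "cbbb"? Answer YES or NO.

CNF form of G:
  S -> A T3 | T2 B | b
  A -> T0 C | T1 T0
  B -> T2 T0 | b
  C -> T3 T3
  T0 -> c
  T1 -> d
  T2 -> a
  T3 -> b

CYK table (by increasing span):
  [0..0]={T0}  "c"  orig:{}
  [1..1]={B,S,T3}  "b"  orig:{B,S}
  [2..2]={B,S,T3}  "b"  orig:{B,S}
  [3..3]={B,S,T3}  "b"  orig:{B,S}
  [0..1]=∅  "cb"
  [1..2]={C}  "bb"
  [2..3]={C}  "bb"
  [0..2]={A}  "cbb"
  [1..3]=∅  "bbb"
  [0..3]={S}  "cbbb"

S ∈ T[0,3] ⇒ YES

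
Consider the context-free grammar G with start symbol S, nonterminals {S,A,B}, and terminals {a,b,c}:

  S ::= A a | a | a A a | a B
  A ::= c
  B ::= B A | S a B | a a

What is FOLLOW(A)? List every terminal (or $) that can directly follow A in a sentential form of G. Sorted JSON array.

Compute FIRST by fixpoint:
pass 1:
  A via A→c: +{c}
  B via B→a a: +{a}
  S via S→A a: +{c}
  S via S→a: +{a}
  FIRST[S]={a,c}  FIRST[A]={c}  FIRST[B]={a}
pass 2:
  B via B→S a B: +{c}
  FIRST[S]={a,c}  FIRST[A]={c}  FIRST[B]={a,c}
pass 3: — fixpoint
  FIRST[S]={a,c}  FIRST[A]={c}  FIRST[B]={a,c}

FOLLOW sets:
seed FOLLOW(S) with $
iter 1:
  B→B A: FOLLOW(B) ⊇ FIRST(A) = {c}; new: +{c}
  B→B A: FOLLOW(A) ⊇ FOLLOW(B) ⊇ {c}; new: +{c}
  B→S a B: FOLLOW(S) ⊇ FIRST(a) = {a}; new: +{a}
  S→A a: FOLLOW(A) ⊇ FIRST(a) = {a}; new: +{a}
  S→a B: FOLLOW(B) ⊇ FOLLOW(S) ⊇ {$,a}; new: +{$,a}
  FOLLOW[S]={$,a}  FOLLOW[A]={a,c}  FOLLOW[B]={$,a,c}
iter 2:
  B→B A: FOLLOW(A) ⊇ FOLLOW(B) ⊇ {$,a,c}; new: +{$}
  FOLLOW[S]={$,a}  FOLLOW[A]={$,a,c}  FOLLOW[B]={$,a,c}
iter 3: (stable)
  FOLLOW[S]={$,a}  FOLLOW[A]={$,a,c}  FOLLOW[B]={$,a,c}

FOLLOW(A) = ["$", "a", "c"]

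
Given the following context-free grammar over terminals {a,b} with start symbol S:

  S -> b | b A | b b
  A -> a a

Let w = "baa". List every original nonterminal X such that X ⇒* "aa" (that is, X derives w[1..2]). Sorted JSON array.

Convert to CNF:
  S -> T1 A | T1 T1 | b
  A -> T0 T0
  T0 -> a
  T1 -> b

CYK fill, restricted to cells inside w[1..2]:
  T[1,1] 'a' = {T0}  orig:{}
  T[2,2] 'a' = {T0}  orig:{}
  T[1,2] 'aa' = {A}

Original NTs in T[1,2] deriving "aa": ["A"]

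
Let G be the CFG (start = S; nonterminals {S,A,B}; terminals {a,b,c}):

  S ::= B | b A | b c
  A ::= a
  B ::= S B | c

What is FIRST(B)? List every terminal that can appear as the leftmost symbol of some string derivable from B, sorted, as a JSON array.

FIRST sets, iterate to fixpoint:
round 1:
  A via A→a: +{a}
  B via B→c: +{c}
  S via S→B: +{c}
  S via S→b A: +{b}
  FIRST(S)={b,c}  FIRST(A)={a}  FIRST(B)={c}
round 2:
  B via B→S B: +{b}
  FIRST(S)={b,c}  FIRST(A)={a}  FIRST(B)={b,c}
round 3: (no change)
  FIRST(S)={b,c}  FIRST(A)={a}  FIRST(B)={b,c}

FIRST(B) = ["b", "c"]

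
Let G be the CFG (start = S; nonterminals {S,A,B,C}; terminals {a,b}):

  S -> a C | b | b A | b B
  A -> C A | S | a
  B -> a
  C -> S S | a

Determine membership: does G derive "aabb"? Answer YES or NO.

CNF form of G:
  S -> T0 C | T1 A | T1 B | b
  A -> C A | T0 C | T1 A | T1 B | a | b
  B -> a
  C -> S S | a
  T0 -> a
  T1 -> b

CYK fill:
  [0..0]={A,B,C,T0}  "a"  orig:{A,B,C}
  [1..1]={A,B,C,T0}  "a"  orig:{A,B,C}
  [2..2]={A,S,T1}  "b"  orig:{A,S}
  [3..3]={A,S,T1}  "b"  orig:{A,S}
  [0..1]={A,S}  "aa"
  [1..2]={A}  "ab"
  [2..3]={A,C,S}  "bb"
  [0..2]={A,C}  "aab"
  [1..3]={A,S}  "abb"
  [0..3]={A,C}  "aabb"

S ∉ T[0,3] ⇒ NO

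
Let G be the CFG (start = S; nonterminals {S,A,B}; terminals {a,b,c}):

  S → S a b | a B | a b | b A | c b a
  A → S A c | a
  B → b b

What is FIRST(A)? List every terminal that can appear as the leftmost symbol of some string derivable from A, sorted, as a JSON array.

FIRST sets, iterate to fixpoint:
pass 1:
  A via A→a: +{a}
  B via B→b b: +{b}
  S via S→a B: +{a}
  S via S→b A: +{b}
  S via S→c b a: +{c}
  S: {a,b,c}  A: {a}  B: {b}
pass 2:
  A via A→S A c: +{b,c}
  S: {a,b,c}  A: {a,b,c}  B: {b}
pass 3: — fixpoint
  S: {a,b,c}  A: {a,b,c}  B: {b}

FIRST(A) = ["a", "b", "c"]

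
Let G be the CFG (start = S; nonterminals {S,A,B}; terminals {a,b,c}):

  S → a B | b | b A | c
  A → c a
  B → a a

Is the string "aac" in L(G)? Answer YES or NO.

Convert to CNF:
  S -> T1 B | T2 A | b | c
  A -> T0 T1
  B -> T1 T1
  T0 -> c
  T1 -> a
  T2 -> b

CYK table (by increasing span):
  [0..0]={T1}  "a"  orig:{}
  [1..1]={T1}  "a"  orig:{}
  [2..2]={S,T0}  "c"  orig:{S}
  [0..1]={B}  "aa"
  [1..2]=∅  "ac"
  [0..2]=∅  "aac"

S ∉ T[0,2] ⇒ NO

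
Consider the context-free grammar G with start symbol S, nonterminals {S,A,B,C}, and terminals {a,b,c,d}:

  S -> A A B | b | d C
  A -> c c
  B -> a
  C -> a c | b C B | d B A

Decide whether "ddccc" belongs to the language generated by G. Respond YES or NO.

Convert to CNF:
  S -> A X6 | T3 C | b
  A -> T0 T0
  B -> a
  C -> T1 T0 | T2 X4 | T3 X5
  T0 -> c
  T1 -> a
  T2 -> b
  T3 -> d
  X4 -> C B
  X5 -> B A
  X6 -> A B

Fill CYK table bottom-up:
  cell(0,0) d: {T3}  orig:{}
  cell(1,1) d: {T3}  orig:{}
  cell(2,2) c: {T0}  orig:{}
  cell(3,3) c: {T0}  orig:{}
  cell(4,4) c: {T0}  orig:{}
  cell(0,1) dd: ∅
  cell(1,2) dc: ∅
  cell(2,3) cc: {A}
  cell(3,4) cc: {A}
  cell(0,2) ddc: ∅
  cell(1,3) dcc: ∅
  cell(2,4) ccc: ∅
  cell(0,3) ddcc: ∅
  cell(1,4) dccc: ∅
  cell(0,4) ddccc: ∅

S ∉ T[0,4] ⇒ NO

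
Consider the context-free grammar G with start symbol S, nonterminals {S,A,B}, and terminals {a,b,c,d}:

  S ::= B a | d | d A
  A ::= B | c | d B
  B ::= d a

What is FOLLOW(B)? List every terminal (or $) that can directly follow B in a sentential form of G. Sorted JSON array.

Compute FIRST by fixpoint:
iter 1:
  A via A→c: +{c}
  A via A→d B: +{d}
  B via B→d a: +{d}
  S via S→B a: +{d}
  FIRST[S]={d}  FIRST[A]={c,d}  FIRST[B]={d}
iter 2: (no change)
  FIRST[S]={d}  FIRST[A]={c,d}  FIRST[B]={d}

FOLLOW iteration:
initialize: $ ∈ FOLLOW(S)
pass 1:
  S→B a: FOLLOW(B) ⊇ FIRST(a) = {a}; new: +{a}
  S→d A: FOLLOW(A) ⊇ FOLLOW(S) ⊇ {$}; new: +{$}
  FOLLOW(S)={$}  FOLLOW(A)={$}  FOLLOW(B)={a}
pass 2:
  A→B: FOLLOW(B) ⊇ FOLLOW(A) ⊇ {$}; new: +{$}
  FOLLOW(S)={$}  FOLLOW(A)={$}  FOLLOW(B)={$,a}
pass 3: (stable)
  FOLLOW(S)={$}  FOLLOW(A)={$}  FOLLOW(B)={$,a}

FOLLOW(B) = ["$", "a"]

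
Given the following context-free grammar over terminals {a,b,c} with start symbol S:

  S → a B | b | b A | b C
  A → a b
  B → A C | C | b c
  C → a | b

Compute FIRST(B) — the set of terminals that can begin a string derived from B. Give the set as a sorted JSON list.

FIRST sets, iterate to fixpoint:
round 1:
  A via A→a b: +{a}
  B via B→A C: +{a}
  B via B→b c: +{b}
  C via C→a: +{a}
  C via C→b: +{b}
  S via S→a B: +{a}
  S via S→b: +{b}
  FIRST[S]={a,b}  FIRST[A]={a}  FIRST[B]={a,b}  FIRST[C]={a,b}
round 2: (no change)
  FIRST[S]={a,b}  FIRST[A]={a}  FIRST[B]={a,b}  FIRST[C]={a,b}

FIRST(B) = ["a", "b"]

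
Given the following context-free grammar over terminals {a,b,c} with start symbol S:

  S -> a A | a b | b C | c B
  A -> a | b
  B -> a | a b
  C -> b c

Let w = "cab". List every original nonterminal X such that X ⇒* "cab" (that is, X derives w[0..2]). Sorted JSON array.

CNF form of G:
  S -> T0 A | T0 T1 | T1 C | T2 B
  A -> a | b
  B -> T0 T1 | a
  C -> T1 T2
  T0 -> a
  T1 -> b
  T2 -> c

CYK fill — only the sub-triangle for w[0..2]:
  [0..0]={T2}  "c"  orig:{}
  [1..1]={A,B,T0}  "a"  orig:{A,B}
  [2..2]={A,T1}  "b"  orig:{A}
  [0..1]={S}  "ca"
  [1..2]={B,S}  "ab"
  [0..2]={S}  "cab"

Original NTs in T[0,2] deriving "cab": ["S"]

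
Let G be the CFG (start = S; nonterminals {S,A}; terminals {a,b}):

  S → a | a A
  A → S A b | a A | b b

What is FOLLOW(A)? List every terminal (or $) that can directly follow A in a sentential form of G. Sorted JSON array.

FIRST sets, iterate to fixpoint:
iter 1:
  A via A→a A: +{a}
  A via A→b b: +{b}
  S via S→a: +{a}
  S: {a}  A: {a,b}
iter 2: (stable)
  S: {a}  A: {a,b}

FOLLOW iteration:
seed FOLLOW(S) with $
iter 1:
  A→S A b: FOLLOW(S) ⊇ FIRST(A) = {a,b}; new: +{a,b}
  A→S A b: FOLLOW(A) ⊇ FIRST(b) = {b}; new: +{b}
  S→a A: FOLLOW(A) ⊇ FOLLOW(S) ⊇ {$,a,b}; new: +{$,a}
  FOLLOW[S]={$,a,b}  FOLLOW[A]={$,a,b}
iter 2: (stable)
  FOLLOW[S]={$,a,b}  FOLLOW[A]={$,a,b}

FOLLOW(A) = ["$", "a", "b"]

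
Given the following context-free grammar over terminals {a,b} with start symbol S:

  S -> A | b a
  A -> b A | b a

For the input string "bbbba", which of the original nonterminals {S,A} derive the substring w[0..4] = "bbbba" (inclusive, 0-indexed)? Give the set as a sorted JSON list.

CNF form of G:
  S -> T0 A | T0 T1
  A -> T0 A | T0 T1
  T0 -> b
  T1 -> a

CYK table (by increasing span), restricted to cells inside w[0..4]:
  T[0,0] 'b' = {T0}  orig:{}
  T[1,1] 'b' = {T0}  orig:{}
  T[2,2] 'b' = {T0}  orig:{}
  T[3,3] 'b' = {T0}  orig:{}
  T[4,4] 'a' = {T1}  orig:{}
  T[0,1] 'bb' = ∅
  T[1,2] 'bb' = ∅
  T[2,3] 'bb' = ∅
  T[3,4] 'ba' = {A,S}
  T[0,2] 'bbb' = ∅
  T[1,3] 'bbb' = ∅
  T[2,4] 'bba' = {A,S}
  T[0,3] 'bbbb' = ∅
  T[1,4] 'bbba' = {A,S}
  T[0,4] 'bbbba' = {A,S}

Original NTs in T[0,4] deriving "bbbba": ["A", "S"]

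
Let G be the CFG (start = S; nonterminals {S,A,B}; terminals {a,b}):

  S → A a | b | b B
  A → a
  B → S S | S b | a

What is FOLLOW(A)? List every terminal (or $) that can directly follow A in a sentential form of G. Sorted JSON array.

FIRST iteration:
round 1:
  A via A→a: +{a}
  B via B→a: +{a}
  S via S→A a: +{a}
  S via S→b: +{b}
  FIRST[S]={a,b}  FIRST[A]={a}  FIRST[B]={a}
round 2:
  B via B→S S: +{b}
  FIRST[S]={a,b}  FIRST[A]={a}  FIRST[B]={a,b}
round 3: done
  FIRST[S]={a,b}  FIRST[A]={a}  FIRST[B]={a,b}

Compute FOLLOW by fixpoint:
initialize: $ ∈ FOLLOW(S)
round 1:
  B→S S: FOLLOW(S) ⊇ FIRST(S) = {a,b}; new: +{a,b}
  S→A a: FOLLOW(A) ⊇ FIRST(a) = {a}; new: +{a}
  S→b B: FOLLOW(B) ⊇ FOLLOW(S) ⊇ {$,a,b}; new: +{$,a,b}
  FOLLOW[S]={$,a,b}  FOLLOW[A]={a}  FOLLOW[B]={$,a,b}
round 2: — fixpoint
  FOLLOW[S]={$,a,b}  FOLLOW[A]={a}  FOLLOW[B]={$,a,b}

FOLLOW(A) = ["a"]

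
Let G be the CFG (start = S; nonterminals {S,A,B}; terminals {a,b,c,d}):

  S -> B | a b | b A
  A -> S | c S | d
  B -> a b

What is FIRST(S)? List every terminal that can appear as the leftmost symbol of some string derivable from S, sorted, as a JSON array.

FIRST sets, iterate to fixpoint:
pass 1:
  A via A→c S: +{c}
  A via A→d: +{d}
  B via B→a b: +{a}
  S via S→B: +{a}
  S via S→b A: +{b}
  FIRST(S)={a,b}  FIRST(A)={c,d}  FIRST(B)={a}
pass 2:
  A via A→S: +{a,b}
  FIRST(S)={a,b}  FIRST(A)={a,b,c,d}  FIRST(B)={a}
pass 3: (no change)
  FIRST(S)={a,b}  FIRST(A)={a,b,c,d}  FIRST(B)={a}

FIRST(S) = ["a", "b"]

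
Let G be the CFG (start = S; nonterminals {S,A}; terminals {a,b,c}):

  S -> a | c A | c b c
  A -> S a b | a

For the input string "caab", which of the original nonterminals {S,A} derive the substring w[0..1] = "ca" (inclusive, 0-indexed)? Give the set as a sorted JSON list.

Convert to CNF:
  S -> T2 A | T2 X4 | a
  A -> S X3 | a
  T0 -> a
  T1 -> b
  T2 -> c
  X3 -> T0 T1
  X4 -> T1 T2

CYK table (by increasing span) — only the sub-triangle for w[0..1]:
  [0..0]={T2}  "c"  orig:{}
  [1..1]={A,S,T0}  "a"  orig:{A,S}
  [0..1]={S}  "ca"

Original NTs in T[0,1] deriving "ca": ["S"]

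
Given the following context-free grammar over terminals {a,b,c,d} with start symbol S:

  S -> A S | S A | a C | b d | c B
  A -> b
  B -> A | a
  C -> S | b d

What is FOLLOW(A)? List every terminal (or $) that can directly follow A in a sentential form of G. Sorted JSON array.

FIRST iteration:
[1]
  A via A→b: +{b}
  B via B→A: +{b}
  B via B→a: +{a}
  C via C→b d: +{b}
  S via S→A S: +{b}
  S via S→a C: +{a}
  S via S→c B: +{c}
  FIRST[S]={a,b,c}  FIRST[A]={b}  FIRST[B]={a,b}  FIRST[C]={b}
[2]
  C via C→S: +{a,c}
  FIRST[S]={a,b,c}  FIRST[A]={b}  FIRST[B]={a,b}  FIRST[C]={a,b,c}
[3] (no change)
  FIRST[S]={a,b,c}  FIRST[A]={b}  FIRST[B]={a,b}  FIRST[C]={a,b,c}

Compute FOLLOW by fixpoint:
seed FOLLOW(S) with $
round 1:
  S→A S: FOLLOW(A) ⊇ FIRST(S) = {a,b,c}; new: +{a,b,c}
  S→S A: FOLLOW(S) ⊇ FIRST(A) = {b}; new: +{b}
  S→S A: FOLLOW(A) ⊇ FOLLOW(S) ⊇ {$,b}; new: +{$}
  S→a C: FOLLOW(C) ⊇ FOLLOW(S) ⊇ {$,b}; new: +{$,b}
  S→c B: FOLLOW(B) ⊇ FOLLOW(S) ⊇ {$,b}; new: +{$,b}
  FOLLOW[S]={$,b}  FOLLOW[A]={$,a,b,c}  FOLLOW[B]={$,b}  FOLLOW[C]={$,b}
round 2: (stable)
  FOLLOW[S]={$,b}  FOLLOW[A]={$,a,b,c}  FOLLOW[B]={$,b}  FOLLOW[C]={$,b}

FOLLOW(A) = ["$", "a", "b", "c"]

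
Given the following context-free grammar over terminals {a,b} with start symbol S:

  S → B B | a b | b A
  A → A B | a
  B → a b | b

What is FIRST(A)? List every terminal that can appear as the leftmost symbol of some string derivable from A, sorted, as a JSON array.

FIRST sets, iterate to fixpoint:
round 1:
  A via A→a: +{a}
  B via B→a b: +{a}
  B via B→b: +{b}
  S via S→B B: +{a,b}
  FIRST(S)={a,b}  FIRST(A)={a}  FIRST(B)={a,b}
round 2: done
  FIRST(S)={a,b}  FIRST(A)={a}  FIRST(B)={a,b}

FIRST(A) = ["a"]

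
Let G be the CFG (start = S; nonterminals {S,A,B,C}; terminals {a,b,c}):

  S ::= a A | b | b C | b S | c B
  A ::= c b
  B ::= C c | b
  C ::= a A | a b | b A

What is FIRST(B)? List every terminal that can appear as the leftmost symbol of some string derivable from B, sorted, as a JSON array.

FIRST iteration:
pass 1:
  A via A→c b: +{c}
  B via B→b: +{b}
  C via C→a A: +{a}
  C via C→b A: +{b}
  S via S→a A: +{a}
  S via S→b: +{b}
  S via S→c B: +{c}
  FIRST[S]={a,b,c}  FIRST[A]={c}  FIRST[B]={b}  FIRST[C]={a,b}
pass 2:
  B via B→C c: +{a}
  FIRST[S]={a,b,c}  FIRST[A]={c}  FIRST[B]={a,b}  FIRST[C]={a,b}
pass 3: — fixpoint
  FIRST[S]={a,b,c}  FIRST[A]={c}  FIRST[B]={a,b}  FIRST[C]={a,b}

FIRST(B) = ["a", "b"]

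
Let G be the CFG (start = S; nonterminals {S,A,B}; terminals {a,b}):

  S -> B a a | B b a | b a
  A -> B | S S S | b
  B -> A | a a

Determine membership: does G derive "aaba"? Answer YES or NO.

Convert to CNF:
  S -> B X4 | B X5 | T1 T0
  A -> S X2 | T0 T0 | b
  B -> S X3 | T0 T0 | b
  T0 -> a
  T1 -> b
  X2 -> S S
  X3 -> S S
  X4 -> T0 T0
  X5 -> T1 T0

Fill CYK table bottom-up:
  cell(0,0) a: {T0}  orig:{}
  cell(1,1) a: {T0}  orig:{}
  cell(2,2) b: {A,B,T1}  orig:{A,B}
  cell(3,3) a: {T0}  orig:{}
  cell(0,1) aa: {A,B,X4}  orig:{A,B}
  cell(1,2) ab: ∅
  cell(2,3) ba: {S,X5}  orig:{S}
  cell(0,2) aab: ∅
  cell(1,3) aba: ∅
  cell(0,3) aaba: {S}

S ∈ T[0,3] ⇒ YES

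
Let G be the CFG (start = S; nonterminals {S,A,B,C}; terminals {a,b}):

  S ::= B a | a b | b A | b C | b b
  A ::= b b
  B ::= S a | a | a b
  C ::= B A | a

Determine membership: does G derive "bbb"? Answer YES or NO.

Convert to CNF:
  S -> B T1 | T0 A | T0 C | T0 T0 | T1 T0
  A -> T0 T0
  B -> S T1 | T1 T0 | a
  C -> B A | a
  T0 -> b
  T1 -> a

CYK fill:
  [0..0]={T0}  "b"  orig:{}
  [1..1]={T0}  "b"  orig:{}
  [2..2]={T0}  "b"  orig:{}
  [0..1]={A,S}  "bb"
  [1..2]={A,S}  "bb"
  [0..2]={S}  "bbb"

S ∈ T[0,2] ⇒ YES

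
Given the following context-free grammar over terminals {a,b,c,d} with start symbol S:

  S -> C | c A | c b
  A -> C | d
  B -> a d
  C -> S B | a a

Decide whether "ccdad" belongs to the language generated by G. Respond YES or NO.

CNF form of G:
  S -> S B | T0 T0 | T2 A | T2 T3
  A -> S B | T0 T0 | d
  B -> T0 T1
  C -> S B | T0 T0
  T0 -> a
  T1 -> d
  T2 -> c
  T3 -> b

Fill CYK table bottom-up:
  cell(0,0) c: {T2}  orig:{}
  cell(1,1) c: {T2}  orig:{}
  cell(2,2) d: {A,T1}  orig:{A}
  cell(3,3) a: {T0}  orig:{}
  cell(4,4) d: {A,T1}  orig:{A}
  cell(0,1) cc: ∅
  cell(1,2) cd: {S}
  cell(2,3) da: ∅
  cell(3,4) ad: {B}
  cell(0,2) ccd: ∅
  cell(1,3) cda: ∅
  cell(2,4) dad: ∅
  cell(0,3) ccda: ∅
  cell(1,4) cdad: {A,C,S}
  cell(0,4) ccdad: {S}

S ∈ T[0,4] ⇒ YES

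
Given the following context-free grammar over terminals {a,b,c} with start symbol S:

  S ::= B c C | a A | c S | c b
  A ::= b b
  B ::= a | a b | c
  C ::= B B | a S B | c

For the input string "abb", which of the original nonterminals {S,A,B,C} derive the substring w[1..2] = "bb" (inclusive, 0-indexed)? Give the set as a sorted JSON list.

CNF form of G:
  S -> B X4 | T1 A | T2 S | T2 T0
  A -> T0 T0
  B -> T1 T0 | a | c
  C -> B B | T1 X3 | c
  T0 -> b
  T1 -> a
  T2 -> c
  X3 -> S B
  X4 -> T2 C

CYK table (by increasing span), restricted to cells inside w[1..2]:
  [1..1]={T0}  "b"  orig:{}
  [2..2]={T0}  "b"  orig:{}
  [1..2]={A}  "bb"

Original NTs in T[1,2] deriving "bb": ["A"]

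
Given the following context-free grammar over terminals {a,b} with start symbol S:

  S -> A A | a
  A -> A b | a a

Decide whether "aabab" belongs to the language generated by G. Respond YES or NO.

CNF form of G:
  S -> A A | a
  A -> A T0 | T1 T1
  T0 -> b
  T1 -> a

CYK fill:
  cell(0,0) a: {S,T1}  orig:{S}
  cell(1,1) a: {S,T1}  orig:{S}
  cell(2,2) b: {T0}  orig:{}
  cell(3,3) a: {S,T1}  orig:{S}
  cell(4,4) b: {T0}  orig:{}
  cell(0,1) aa: {A}
  cell(1,2) ab: ∅
  cell(2,3) ba: ∅
  cell(3,4) ab: ∅
  cell(0,2) aab: {A}
  cell(1,3) aba: ∅
  cell(2,4) bab: ∅
  cell(0,3) aaba: ∅
  cell(1,4) abab: ∅
  cell(0,4) aabab: ∅

S ∉ T[0,4] ⇒ NO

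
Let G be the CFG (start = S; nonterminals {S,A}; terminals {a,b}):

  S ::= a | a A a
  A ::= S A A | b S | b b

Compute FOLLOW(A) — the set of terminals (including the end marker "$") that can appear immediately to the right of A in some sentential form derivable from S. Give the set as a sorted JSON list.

FIRST sets, iterate to fixpoint:
pass 1:
  A via A→b S: +{b}
  S via S→a: +{a}
  FIRST[S]={a}  FIRST[A]={b}
pass 2:
  A via A→S A A: +{a}
  FIRST[S]={a}  FIRST[A]={a,b}
pass 3: (stable)
  FIRST[S]={a}  FIRST[A]={a,b}

FOLLOW iteration:
FOLLOW(S) := {$}
[1]
  A→S A A: FOLLOW(S) ⊇ FIRST(A) = {a,b}; new: +{a,b}
  A→S A A: FOLLOW(A) ⊇ FIRST(A) = {a,b}; new: +{a,b}
  FOLLOW[S]={$,a,b}  FOLLOW[A]={a,b}
[2] done
  FOLLOW[S]={$,a,b}  FOLLOW[A]={a,b}

FOLLOW(A) = ["a", "b"]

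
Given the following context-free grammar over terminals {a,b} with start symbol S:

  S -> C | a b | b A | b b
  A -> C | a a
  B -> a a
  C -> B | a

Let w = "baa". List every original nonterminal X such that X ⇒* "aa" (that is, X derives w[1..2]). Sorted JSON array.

Convert to CNF:
  S -> T0 T0 | T0 T1 | T1 A | T1 T1 | a
  A -> T0 T0 | a
  B -> T0 T0
  C -> T0 T0 | a
  T0 -> a
  T1 -> b

CYK fill — only the sub-triangle for w[1..2]:
  cell(1,1) a: {A,C,S,T0}  orig:{A,C,S}
  cell(2,2) a: {A,C,S,T0}  orig:{A,C,S}
  cell(1,2) aa: {A,B,C,S}

Original NTs in T[1,2] deriving "aa": ["A", "B", "C", "S"]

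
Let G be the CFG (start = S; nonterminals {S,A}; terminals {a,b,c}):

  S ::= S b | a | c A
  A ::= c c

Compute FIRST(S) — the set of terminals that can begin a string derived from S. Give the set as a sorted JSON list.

FIRST iteration:
round 1:
  A via A→c c: +{c}
  S via S→a: +{a}
  S via S→c A: +{c}
  FIRST(S)={a,c}  FIRST(A)={c}
round 2: — fixpoint
  FIRST(S)={a,c}  FIRST(A)={c}

FIRST(S) = ["a", "c"]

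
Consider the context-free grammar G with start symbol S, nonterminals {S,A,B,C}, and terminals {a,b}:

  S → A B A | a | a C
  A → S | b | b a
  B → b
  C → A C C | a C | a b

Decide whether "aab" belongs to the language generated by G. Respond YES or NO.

Convert to CNF:
  S -> A X4 | T0 C | a
  A -> A X2 | T0 C | T1 T0 | a | b
  B -> b
  C -> A X3 | T0 C | T0 T1
  T0 -> a
  T1 -> b
  X2 -> B A
  X3 -> C C
  X4 -> B A

CYK table (by increasing span):
  [0..0]={A,S,T0}  "a"  orig:{A,S}
  [1..1]={A,S,T0}  "a"  orig:{A,S}
  [2..2]={A,B,T1}  "b"  orig:{A,B}
  [0..1]=∅  "aa"
  [1..2]={C}  "ab"
  [0..2]={A,C,S}  "aab"

S ∈ T[0,2] ⇒ YES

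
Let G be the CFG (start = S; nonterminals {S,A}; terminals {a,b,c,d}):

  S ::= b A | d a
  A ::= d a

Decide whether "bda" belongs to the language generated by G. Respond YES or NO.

Convert to CNF:
  S -> T0 T1 | T2 A
  A -> T0 T1
  T0 -> d
  T1 -> a
  T2 -> b

Fill CYK table bottom-up:
  [0..0]={T2}  "b"  orig:{}
  [1..1]={T0}  "d"  orig:{}
  [2..2]={T1}  "a"  orig:{}
  [0..1]=∅  "bd"
  [1..2]={A,S}  "da"
  [0..2]={S}  "bda"

S ∈ T[0,2] ⇒ YES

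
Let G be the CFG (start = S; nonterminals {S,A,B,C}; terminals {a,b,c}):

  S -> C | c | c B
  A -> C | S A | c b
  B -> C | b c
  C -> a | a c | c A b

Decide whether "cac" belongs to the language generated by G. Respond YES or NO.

Convert to CNF:
  S -> T0 T1 | T1 B | T1 X6 | a | c
  A -> S A | T0 T1 | T1 T2 | T1 X3 | a
  B -> T0 T1 | T1 X4 | T2 T1 | a
  C -> T0 T1 | T1 X5 | a
  T0 -> a
  T1 -> c
  T2 -> b
  X3 -> A T2
  X4 -> A T2
  X5 -> A T2
  X6 -> A T2

CYK table (by increasing span):
  [0..0]={S,T1}  "c"  orig:{S}
  [1..1]={A,B,C,S,T0}  "a"  orig:{A,B,C,S}
  [2..2]={S,T1}  "c"  orig:{S}
  [0..1]={A,S}  "ca"
  [1..2]={A,B,C,S}  "ac"
  [0..2]={A,S}  "cac"

S ∈ T[0,2] ⇒ YES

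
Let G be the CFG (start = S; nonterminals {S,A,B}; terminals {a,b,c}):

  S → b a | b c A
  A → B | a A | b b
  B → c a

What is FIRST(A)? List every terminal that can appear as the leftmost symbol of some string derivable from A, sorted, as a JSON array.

Compute FIRST by fixpoint:
pass 1:
  A via A→a A: +{a}
  A via A→b b: +{b}
  B via B→c a: +{c}
  S via S→b a: +{b}
  FIRST(S)={b}  FIRST(A)={a,b}  FIRST(B)={c}
pass 2:
  A via A→B: +{c}
  FIRST(S)={b}  FIRST(A)={a,b,c}  FIRST(B)={c}
pass 3: (stable)
  FIRST(S)={b}  FIRST(A)={a,b,c}  FIRST(B)={c}

FIRST(A) = ["a", "b", "c"]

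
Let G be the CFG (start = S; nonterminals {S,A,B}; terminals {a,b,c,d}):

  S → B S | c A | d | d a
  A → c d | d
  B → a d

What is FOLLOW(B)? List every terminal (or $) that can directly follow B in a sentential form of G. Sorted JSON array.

FIRST sets, iterate to fixpoint:
pass 1:
  A via A→c d: +{c}
  A via A→d: +{d}
  B via B→a d: +{a}
  S via S→B S: +{a}
  S via S→c A: +{c}
  S via S→d: +{d}
  FIRST[S]={a,c,d}  FIRST[A]={c,d}  FIRST[B]={a}
pass 2: done
  FIRST[S]={a,c,d}  FIRST[A]={c,d}  FIRST[B]={a}

Compute FOLLOW by fixpoint:
seed FOLLOW(S) with $
pass 1:
  S→B S: FOLLOW(B) ⊇ FIRST(S) = {a,c,d}; new: +{a,c,d}
  S→c A: FOLLOW(A) ⊇ FOLLOW(S) ⊇ {$}; new: +{$}
  FOLLOW(S)={$}  FOLLOW(A)={$}  FOLLOW(B)={a,c,d}
pass 2: (stable)
  FOLLOW(S)={$}  FOLLOW(A)={$}  FOLLOW(B)={a,c,d}

FOLLOW(B) = ["a", "c", "d"]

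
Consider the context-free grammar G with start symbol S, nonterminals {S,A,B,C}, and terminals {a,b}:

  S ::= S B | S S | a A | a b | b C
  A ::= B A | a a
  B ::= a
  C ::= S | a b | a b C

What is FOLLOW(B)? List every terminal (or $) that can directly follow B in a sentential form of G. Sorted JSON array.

Compute FIRST by fixpoint:
pass 1:
  A via A→a a: +{a}
  B via B→a: +{a}
  C via C→a b: +{a}
  S via S→a A: +{a}
  S via S→b C: +{b}
  S: {a,b}  A: {a}  B: {a}  C: {a}
pass 2:
  C via C→S: +{b}
  S: {a,b}  A: {a}  B: {a}  C: {a,b}
pass 3: done
  S: {a,b}  A: {a}  B: {a}  C: {a,b}

FOLLOW iteration:
initialize: $ ∈ FOLLOW(S)
round 1:
  A→B A: FOLLOW(B) ⊇ FIRST(A) = {a}; new: +{a}
  S→S B: FOLLOW(S) ⊇ FIRST(B) = {a}; new: +{a}
  S→S B: FOLLOW(B) ⊇ FOLLOW(S) ⊇ {$,a}; new: +{$}
  S→S S: FOLLOW(S) ⊇ FIRST(S) = {a,b}; new: +{b}
  S→a A: FOLLOW(A) ⊇ FOLLOW(S) ⊇ {$,a,b}; new: +{$,a,b}
  S→b C: FOLLOW(C) ⊇ FOLLOW(S) ⊇ {$,a,b}; new: +{$,a,b}
  S: {$,a,b}  A: {$,a,b}  B: {$,a}  C: {$,a,b}
round 2:
  S→S B: FOLLOW(B) ⊇ FOLLOW(S) ⊇ {$,a,b}; new: +{b}
  S: {$,a,b}  A: {$,a,b}  B: {$,a,b}  C: {$,a,b}
round 3: — fixpoint
  S: {$,a,b}  A: {$,a,b}  B: {$,a,b}  C: {$,a,b}

FOLLOW(B) = ["$", "a", "b"]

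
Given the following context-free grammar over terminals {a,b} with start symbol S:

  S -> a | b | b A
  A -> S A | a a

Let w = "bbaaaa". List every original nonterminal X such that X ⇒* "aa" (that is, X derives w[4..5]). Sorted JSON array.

Convert to CNF:
  S -> T1 A | a | b
  A -> S A | T0 T0
  T0 -> a
  T1 -> b

CYK fill — only the sub-triangle for w[4..5]:
  [4..4]={S,T0}  "a"  orig:{S}
  [5..5]={S,T0}  "a"  orig:{S}
  [4..5]={A}  "aa"

Original NTs in T[4,5] deriving "aa": ["A"]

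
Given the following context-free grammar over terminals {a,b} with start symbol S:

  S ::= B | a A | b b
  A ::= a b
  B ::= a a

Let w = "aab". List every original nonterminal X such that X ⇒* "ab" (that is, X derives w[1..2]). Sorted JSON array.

CNF form of G:
  S -> T0 A | T0 T0 | T1 T1
  A -> T0 T1
  B -> T0 T0
  T0 -> a
  T1 -> b

CYK fill (cells [i..j] with 1 ≤ i ≤ j ≤ 2 only):
  cell(1,1) a: {T0}  orig:{}
  cell(2,2) b: {T1}  orig:{}
  cell(1,2) ab: {A}

Original NTs in T[1,2] deriving "ab": ["A"]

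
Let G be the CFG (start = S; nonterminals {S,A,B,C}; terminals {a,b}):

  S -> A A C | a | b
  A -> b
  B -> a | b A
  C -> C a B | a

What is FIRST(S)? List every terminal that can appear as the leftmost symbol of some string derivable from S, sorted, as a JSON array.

Compute FIRST by fixpoint:
iter 1:
  A via A→b: +{b}
  B via B→a: +{a}
  B via B→b A: +{b}
  C via C→a: +{a}
  S via S→A A C: +{b}
  S via S→a: +{a}
  FIRST[S]={a,b}  FIRST[A]={b}  FIRST[B]={a,b}  FIRST[C]={a}
iter 2: (stable)
  FIRST[S]={a,b}  FIRST[A]={b}  FIRST[B]={a,b}  FIRST[C]={a}

FIRST(S) = ["a", "b"]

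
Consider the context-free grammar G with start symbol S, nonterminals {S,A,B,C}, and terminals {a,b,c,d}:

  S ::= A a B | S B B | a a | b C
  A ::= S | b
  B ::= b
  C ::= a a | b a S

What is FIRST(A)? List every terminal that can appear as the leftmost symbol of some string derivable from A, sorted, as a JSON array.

Compute FIRST by fixpoint:
iter 1:
  A via A→b: +{b}
  B via B→b: +{b}
  C via C→a a: +{a}
  C via C→b a S: +{b}
  S via S→A a B: +{b}
  S via S→a a: +{a}
  FIRST[S]={a,b}  FIRST[A]={b}  FIRST[B]={b}  FIRST[C]={a,b}
iter 2:
  A via A→S: +{a}
  FIRST[S]={a,b}  FIRST[A]={a,b}  FIRST[B]={b}  FIRST[C]={a,b}
iter 3: done
  FIRST[S]={a,b}  FIRST[A]={a,b}  FIRST[B]={b}  FIRST[C]={a,b}

FIRST(A) = ["a", "b"]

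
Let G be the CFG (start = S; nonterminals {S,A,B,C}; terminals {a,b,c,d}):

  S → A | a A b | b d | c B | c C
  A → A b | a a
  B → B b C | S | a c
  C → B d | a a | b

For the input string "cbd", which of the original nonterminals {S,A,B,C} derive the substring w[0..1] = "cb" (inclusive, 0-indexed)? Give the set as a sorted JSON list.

CNF form of G:
  S -> A T0 | T0 T3 | T1 T1 | T1 X6 | T2 B | T2 C
  A -> A T0 | T1 T1
  B -> A T0 | B X4 | T0 T3 | T1 T1 | T1 T2 | T1 X5 | T2 B | T2 C
  C -> B T3 | T1 T1 | b
  T0 -> b
  T1 -> a
  T2 -> c
  T3 -> d
  X4 -> T0 C
  X5 -> A T0
  X6 -> A T0

Fill CYK table bottom-up, restricted to cells inside w[0..1]:
  T[0,0] 'c' = {T2}  orig:{}
  T[1,1] 'b' = {C,T0}  orig:{C}
  T[0,1] 'cb' = {B,S}

Original NTs in T[0,1] deriving "cb": ["B", "S"]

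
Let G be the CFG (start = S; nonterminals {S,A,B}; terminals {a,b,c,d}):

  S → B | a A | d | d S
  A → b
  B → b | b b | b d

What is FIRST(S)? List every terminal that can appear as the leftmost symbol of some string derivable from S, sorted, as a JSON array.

FIRST sets, iterate to fixpoint:
iter 1:
  A via A→b: +{b}
  B via B→b: +{b}
  S via S→B: +{b}
  S via S→a A: +{a}
  S via S→d: +{d}
  S: {a,b,d}  A: {b}  B: {b}
iter 2: (stable)
  S: {a,b,d}  A: {b}  B: {b}

FIRST(S) = ["a", "b", "d"]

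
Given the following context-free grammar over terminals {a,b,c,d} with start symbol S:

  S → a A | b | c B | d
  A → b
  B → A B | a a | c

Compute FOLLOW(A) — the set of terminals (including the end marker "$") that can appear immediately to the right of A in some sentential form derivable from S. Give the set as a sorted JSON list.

FIRST sets, iterate to fixpoint:
pass 1:
  A via A→b: +{b}
  B via B→A B: +{b}
  B via B→a a: +{a}
  B via B→c: +{c}
  S via S→a A: +{a}
  S via S→b: +{b}
  S via S→c B: +{c}
  S via S→d: +{d}
  FIRST[S]={a,b,c,d}  FIRST[A]={b}  FIRST[B]={a,b,c}
pass 2: — fixpoint
  FIRST[S]={a,b,c,d}  FIRST[A]={b}  FIRST[B]={a,b,c}

FOLLOW iteration:
initialize: $ ∈ FOLLOW(S)
round 1:
  B→A B: FOLLOW(A) ⊇ FIRST(B) = {a,b,c}; new: +{a,b,c}
  S→a A: FOLLOW(A) ⊇ FOLLOW(S) ⊇ {$}; new: +{$}
  S→c B: FOLLOW(B) ⊇ FOLLOW(S) ⊇ {$}; new: +{$}
  S: {$}  A: {$,a,b,c}  B: {$}
round 2: (stable)
  S: {$}  A: {$,a,b,c}  B: {$}

FOLLOW(A) = ["$", "a", "b", "c"]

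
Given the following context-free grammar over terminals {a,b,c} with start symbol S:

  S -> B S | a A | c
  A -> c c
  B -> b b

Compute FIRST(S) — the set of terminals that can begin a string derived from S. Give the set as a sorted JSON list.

FIRST sets, iterate to fixpoint:
[1]
  A via A→c c: +{c}
  B via B→b b: +{b}
  S via S→B S: +{b}
  S via S→a A: +{a}
  S via S→c: +{c}
  FIRST[S]={a,b,c}  FIRST[A]={c}  FIRST[B]={b}
[2] done
  FIRST[S]={a,b,c}  FIRST[A]={c}  FIRST[B]={b}

FIRST(S) = ["a", "b", "c"]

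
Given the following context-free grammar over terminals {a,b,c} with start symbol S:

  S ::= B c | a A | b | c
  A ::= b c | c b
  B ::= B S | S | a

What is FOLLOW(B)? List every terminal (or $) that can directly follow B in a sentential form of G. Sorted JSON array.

FIRST iteration:
iter 1:
  A via A→b c: +{b}
  A via A→c b: +{c}
  B via B→a: +{a}
  S via S→B c: +{a}
  S via S→b: +{b}
  S via S→c: +{c}
  FIRST(S)={a,b,c}  FIRST(A)={b,c}  FIRST(B)={a}
iter 2:
  B via B→S: +{b,c}
  FIRST(S)={a,b,c}  FIRST(A)={b,c}  FIRST(B)={a,b,c}
iter 3: — fixpoint
  FIRST(S)={a,b,c}  FIRST(A)={b,c}  FIRST(B)={a,b,c}

FOLLOW sets:
seed FOLLOW(S) with $
round 1:
  B→B S: FOLLOW(B) ⊇ FIRST(S) = {a,b,c}; new: +{a,b,c}
  B→B S: FOLLOW(S) ⊇ FOLLOW(B) ⊇ {a,b,c}; new: +{a,b,c}
  S→a A: FOLLOW(A) ⊇ FOLLOW(S) ⊇ {$,a,b,c}; new: +{$,a,b,c}
  FOLLOW(S)={$,a,b,c}  FOLLOW(A)={$,a,b,c}  FOLLOW(B)={a,b,c}
round 2: done
  FOLLOW(S)={$,a,b,c}  FOLLOW(A)={$,a,b,c}  FOLLOW(B)={a,b,c}

FOLLOW(B) = ["a", "b", "c"]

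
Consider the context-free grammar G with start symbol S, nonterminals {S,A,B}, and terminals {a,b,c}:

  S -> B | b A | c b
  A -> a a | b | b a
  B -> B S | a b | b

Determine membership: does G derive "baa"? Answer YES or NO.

Convert to CNF:
  S -> B S | T0 T1 | T1 A | T2 T1 | b
  A -> T0 T0 | T1 T0 | b
  B -> B S | T0 T1 | b
  T0 -> a
  T1 -> b
  T2 -> c

CYK fill:
  T[0,0] 'b' = {A,B,S,T1}  orig:{A,B,S}
  T[1,1] 'a' = {T0}  orig:{}
  T[2,2] 'a' = {T0}  orig:{}
  T[0,1] 'ba' = {A}
  T[1,2] 'aa' = {A}
  T[0,2] 'baa' = {S}

S ∈ T[0,2] ⇒ YES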